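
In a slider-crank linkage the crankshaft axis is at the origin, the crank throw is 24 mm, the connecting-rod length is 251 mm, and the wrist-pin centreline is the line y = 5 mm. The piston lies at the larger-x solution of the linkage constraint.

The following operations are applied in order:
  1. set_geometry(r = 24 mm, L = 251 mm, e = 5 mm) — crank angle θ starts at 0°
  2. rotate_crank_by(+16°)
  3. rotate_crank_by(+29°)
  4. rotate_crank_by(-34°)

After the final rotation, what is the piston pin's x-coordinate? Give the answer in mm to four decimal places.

274.5587

set_geometry: r = 24 mm, L = 251 mm, e = 5 mm; θ ← 0°
rotate_crank_by(+16°): θ ← 0° +16° = 16°
rotate_crank_by(+29°): θ ← 16° +29° = 45°
rotate_crank_by(-34°): θ ← 45° -34° = 11°
crank pin P = (r cos θ, r sin θ) = (23.559052, 4.579416)
h = r sin θ − e = 4.579416 − 5 = -0.420584
x = r cos θ + √(L² − h²) = 23.559052 + √(63001.0 − 0.1769) = 23.559052 + 250.999648 = 274.558700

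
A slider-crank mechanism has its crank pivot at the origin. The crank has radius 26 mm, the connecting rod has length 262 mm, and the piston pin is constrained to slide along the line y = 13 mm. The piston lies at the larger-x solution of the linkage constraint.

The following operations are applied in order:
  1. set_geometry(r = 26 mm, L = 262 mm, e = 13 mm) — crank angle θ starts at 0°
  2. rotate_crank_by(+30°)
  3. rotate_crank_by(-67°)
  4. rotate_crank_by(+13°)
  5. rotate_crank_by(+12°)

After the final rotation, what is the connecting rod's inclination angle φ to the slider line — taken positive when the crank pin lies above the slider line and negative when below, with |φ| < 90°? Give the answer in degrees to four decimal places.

-4.0284

set_geometry: r = 26 mm, L = 262 mm, e = 13 mm; θ ← 0°
rotate_crank_by(+30°): θ ← 0° +30° = 30°
rotate_crank_by(-67°): θ ← 30° -67° = -37°
rotate_crank_by(+13°): θ ← -37° +13° = -24°
rotate_crank_by(+12°): θ ← -24° +12° = -12°
crank pin P = (r cos θ, r sin θ) = (25.431838, -5.405704)
h = r sin θ − e = -5.405704 − 13 = -18.405704
sin φ = h / L = -18.405704 / 262 = -0.07025078
φ = arcsin(-0.07025078) = -4.028391°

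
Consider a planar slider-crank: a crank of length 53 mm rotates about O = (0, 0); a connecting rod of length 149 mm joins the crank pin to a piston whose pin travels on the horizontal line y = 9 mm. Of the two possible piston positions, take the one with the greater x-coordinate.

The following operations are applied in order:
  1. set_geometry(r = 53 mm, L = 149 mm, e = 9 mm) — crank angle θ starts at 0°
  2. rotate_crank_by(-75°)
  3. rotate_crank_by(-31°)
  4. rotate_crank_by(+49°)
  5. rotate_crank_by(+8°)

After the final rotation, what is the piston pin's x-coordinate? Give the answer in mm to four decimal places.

175.4837

set_geometry: r = 53 mm, L = 149 mm, e = 9 mm; θ ← 0°
rotate_crank_by(-75°): θ ← 0° -75° = -75°
rotate_crank_by(-31°): θ ← -75° -31° = -106°
rotate_crank_by(+49°): θ ← -106° +49° = -57°
rotate_crank_by(+8°): θ ← -57° +8° = -49°
crank pin P = (r cos θ, r sin θ) = (34.771129, -39.999608)
h = r sin θ − e = -39.999608 − 9 = -48.999608
x = r cos θ + √(L² − h²) = 34.771129 + √(22201.0 − 2400.9616) = 34.771129 + 140.712609 = 175.483738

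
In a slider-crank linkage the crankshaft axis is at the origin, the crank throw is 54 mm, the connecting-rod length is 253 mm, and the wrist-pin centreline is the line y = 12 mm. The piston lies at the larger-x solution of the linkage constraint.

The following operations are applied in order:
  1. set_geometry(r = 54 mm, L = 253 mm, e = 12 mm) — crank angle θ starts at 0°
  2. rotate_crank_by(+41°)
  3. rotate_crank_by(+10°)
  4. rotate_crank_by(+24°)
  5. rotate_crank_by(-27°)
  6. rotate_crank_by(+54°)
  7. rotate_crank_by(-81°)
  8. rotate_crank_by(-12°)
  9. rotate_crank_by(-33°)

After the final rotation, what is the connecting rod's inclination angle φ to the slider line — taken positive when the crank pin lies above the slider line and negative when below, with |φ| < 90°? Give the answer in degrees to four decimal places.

set_geometry: r = 54 mm, L = 253 mm, e = 12 mm; θ ← 0°
rotate_crank_by(+41°): θ ← 0° +41° = 41°
rotate_crank_by(+10°): θ ← 41° +10° = 51°
rotate_crank_by(+24°): θ ← 51° +24° = 75°
rotate_crank_by(-27°): θ ← 75° -27° = 48°
rotate_crank_by(+54°): θ ← 48° +54° = 102°
rotate_crank_by(-81°): θ ← 102° -81° = 21°
rotate_crank_by(-12°): θ ← 21° -12° = 9°
rotate_crank_by(-33°): θ ← 9° -33° = -24°
crank pin P = (r cos θ, r sin θ) = (49.331455, -21.963779)
h = r sin θ − e = -21.963779 − 12 = -33.963779
sin φ = h / L = -33.963779 / 253 = -0.13424418
φ = arcsin(-0.13424418) = -7.714917°

-7.7149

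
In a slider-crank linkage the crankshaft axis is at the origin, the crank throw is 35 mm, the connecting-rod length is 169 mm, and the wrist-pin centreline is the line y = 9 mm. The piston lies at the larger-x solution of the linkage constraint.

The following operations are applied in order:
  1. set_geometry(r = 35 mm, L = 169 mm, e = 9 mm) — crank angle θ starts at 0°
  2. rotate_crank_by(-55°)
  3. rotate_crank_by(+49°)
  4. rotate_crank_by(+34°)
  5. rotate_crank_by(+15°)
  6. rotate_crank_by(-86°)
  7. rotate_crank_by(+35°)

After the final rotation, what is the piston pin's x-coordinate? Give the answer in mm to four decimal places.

203.0892

set_geometry: r = 35 mm, L = 169 mm, e = 9 mm; θ ← 0°
rotate_crank_by(-55°): θ ← 0° -55° = -55°
rotate_crank_by(+49°): θ ← -55° +49° = -6°
rotate_crank_by(+34°): θ ← -6° +34° = 28°
rotate_crank_by(+15°): θ ← 28° +15° = 43°
rotate_crank_by(-86°): θ ← 43° -86° = -43°
rotate_crank_by(+35°): θ ← -43° +35° = -8°
crank pin P = (r cos θ, r sin θ) = (34.659382, -4.871059)
h = r sin θ − e = -4.871059 − 9 = -13.871059
x = r cos θ + √(L² − h²) = 34.659382 + √(28561.0 − 192.4063) = 34.659382 + 168.429789 = 203.089171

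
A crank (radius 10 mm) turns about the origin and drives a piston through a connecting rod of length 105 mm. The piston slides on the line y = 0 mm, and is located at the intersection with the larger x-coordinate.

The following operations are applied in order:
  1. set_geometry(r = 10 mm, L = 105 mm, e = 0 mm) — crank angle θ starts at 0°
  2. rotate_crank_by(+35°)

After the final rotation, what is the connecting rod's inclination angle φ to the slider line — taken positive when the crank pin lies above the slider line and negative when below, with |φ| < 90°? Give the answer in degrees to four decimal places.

3.1314

set_geometry: r = 10 mm, L = 105 mm, e = 0 mm; θ ← 0°
rotate_crank_by(+35°): θ ← 0° +35° = 35°
crank pin P = (r cos θ, r sin θ) = (8.191520, 5.735764)
h = r sin θ − e = 5.735764 − 0 = 5.735764
sin φ = h / L = 5.735764 / 105 = 0.05462633
φ = arcsin(0.05462633) = 3.131417°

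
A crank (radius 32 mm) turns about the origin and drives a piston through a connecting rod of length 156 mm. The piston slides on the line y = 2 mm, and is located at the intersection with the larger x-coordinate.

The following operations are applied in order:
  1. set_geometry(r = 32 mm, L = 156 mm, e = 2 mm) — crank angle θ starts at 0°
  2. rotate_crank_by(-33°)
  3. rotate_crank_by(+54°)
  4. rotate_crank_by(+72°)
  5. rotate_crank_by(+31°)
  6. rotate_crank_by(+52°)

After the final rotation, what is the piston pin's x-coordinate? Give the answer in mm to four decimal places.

set_geometry: r = 32 mm, L = 156 mm, e = 2 mm; θ ← 0°
rotate_crank_by(-33°): θ ← 0° -33° = -33°
rotate_crank_by(+54°): θ ← -33° +54° = 21°
rotate_crank_by(+72°): θ ← 21° +72° = 93°
rotate_crank_by(+31°): θ ← 93° +31° = 124°
rotate_crank_by(+52°): θ ← 124° +52° = 176°
crank pin P = (r cos θ, r sin θ) = (-31.922050, 2.232207)
h = r sin θ − e = 2.232207 − 2 = 0.232207
x = r cos θ + √(L² − h²) = -31.922050 + √(24336.0 − 0.0539) = -31.922050 + 155.999827 = 124.077778

124.0778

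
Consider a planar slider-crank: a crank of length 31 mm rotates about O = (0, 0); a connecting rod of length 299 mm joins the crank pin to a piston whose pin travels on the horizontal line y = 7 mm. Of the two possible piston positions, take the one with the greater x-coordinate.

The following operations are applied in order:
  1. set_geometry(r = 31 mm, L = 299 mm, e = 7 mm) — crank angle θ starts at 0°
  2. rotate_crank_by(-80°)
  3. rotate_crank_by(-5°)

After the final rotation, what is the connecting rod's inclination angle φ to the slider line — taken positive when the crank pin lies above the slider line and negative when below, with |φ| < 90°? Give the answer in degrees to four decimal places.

set_geometry: r = 31 mm, L = 299 mm, e = 7 mm; θ ← 0°
rotate_crank_by(-80°): θ ← 0° -80° = -80°
rotate_crank_by(-5°): θ ← -80° -5° = -85°
crank pin P = (r cos θ, r sin θ) = (2.701828, -30.882036)
h = r sin θ − e = -30.882036 − 7 = -37.882036
sin φ = h / L = -37.882036 / 299 = -0.12669577
φ = arcsin(-0.12669577) = -7.278695°

-7.2787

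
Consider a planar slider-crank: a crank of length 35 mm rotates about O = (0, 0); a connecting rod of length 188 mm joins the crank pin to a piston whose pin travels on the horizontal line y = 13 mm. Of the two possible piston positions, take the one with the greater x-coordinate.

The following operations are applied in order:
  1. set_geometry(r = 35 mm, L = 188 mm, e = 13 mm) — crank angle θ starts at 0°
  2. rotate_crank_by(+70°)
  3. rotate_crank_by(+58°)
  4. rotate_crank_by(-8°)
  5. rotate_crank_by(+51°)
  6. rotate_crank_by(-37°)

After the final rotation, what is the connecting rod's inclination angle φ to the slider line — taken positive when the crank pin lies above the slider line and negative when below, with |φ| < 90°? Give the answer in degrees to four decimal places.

3.7137

set_geometry: r = 35 mm, L = 188 mm, e = 13 mm; θ ← 0°
rotate_crank_by(+70°): θ ← 0° +70° = 70°
rotate_crank_by(+58°): θ ← 70° +58° = 128°
rotate_crank_by(-8°): θ ← 128° -8° = 120°
rotate_crank_by(+51°): θ ← 120° +51° = 171°
rotate_crank_by(-37°): θ ← 171° -37° = 134°
crank pin P = (r cos θ, r sin θ) = (-24.313043, 25.176893)
h = r sin θ − e = 25.176893 − 13 = 12.176893
sin φ = h / L = 12.176893 / 188 = 0.06477071
φ = arcsin(0.06477071) = 3.713688°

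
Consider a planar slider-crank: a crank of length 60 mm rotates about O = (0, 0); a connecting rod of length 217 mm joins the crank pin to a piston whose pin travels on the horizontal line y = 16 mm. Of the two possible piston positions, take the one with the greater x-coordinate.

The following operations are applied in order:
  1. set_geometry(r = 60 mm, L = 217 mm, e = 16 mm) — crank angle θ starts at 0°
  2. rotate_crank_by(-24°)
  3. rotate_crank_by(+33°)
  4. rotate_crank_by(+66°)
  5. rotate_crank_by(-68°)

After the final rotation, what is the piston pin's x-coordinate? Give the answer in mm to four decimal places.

set_geometry: r = 60 mm, L = 217 mm, e = 16 mm; θ ← 0°
rotate_crank_by(-24°): θ ← 0° -24° = -24°
rotate_crank_by(+33°): θ ← -24° +33° = 9°
rotate_crank_by(+66°): θ ← 9° +66° = 75°
rotate_crank_by(-68°): θ ← 75° -68° = 7°
crank pin P = (r cos θ, r sin θ) = (59.552769, 7.312161)
h = r sin θ − e = 7.312161 − 16 = -8.687839
x = r cos θ + √(L² − h²) = 59.552769 + √(47089.0 − 75.4786) = 59.552769 + 216.826017 = 276.378786

276.3788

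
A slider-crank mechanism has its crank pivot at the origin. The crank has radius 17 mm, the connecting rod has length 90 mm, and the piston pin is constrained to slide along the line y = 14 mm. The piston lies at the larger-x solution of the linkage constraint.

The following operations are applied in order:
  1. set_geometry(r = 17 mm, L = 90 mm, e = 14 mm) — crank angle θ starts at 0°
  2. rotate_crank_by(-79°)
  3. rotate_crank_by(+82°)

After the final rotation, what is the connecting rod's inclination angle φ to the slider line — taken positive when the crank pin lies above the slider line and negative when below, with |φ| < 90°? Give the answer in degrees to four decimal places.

set_geometry: r = 17 mm, L = 90 mm, e = 14 mm; θ ← 0°
rotate_crank_by(-79°): θ ← 0° -79° = -79°
rotate_crank_by(+82°): θ ← -79° +82° = 3°
crank pin P = (r cos θ, r sin θ) = (16.976702, 0.889711)
h = r sin θ − e = 0.889711 − 14 = -13.110289
sin φ = h / L = -13.110289 / 90 = -0.14566987
φ = arcsin(-0.14566987) = -8.376072°

-8.3761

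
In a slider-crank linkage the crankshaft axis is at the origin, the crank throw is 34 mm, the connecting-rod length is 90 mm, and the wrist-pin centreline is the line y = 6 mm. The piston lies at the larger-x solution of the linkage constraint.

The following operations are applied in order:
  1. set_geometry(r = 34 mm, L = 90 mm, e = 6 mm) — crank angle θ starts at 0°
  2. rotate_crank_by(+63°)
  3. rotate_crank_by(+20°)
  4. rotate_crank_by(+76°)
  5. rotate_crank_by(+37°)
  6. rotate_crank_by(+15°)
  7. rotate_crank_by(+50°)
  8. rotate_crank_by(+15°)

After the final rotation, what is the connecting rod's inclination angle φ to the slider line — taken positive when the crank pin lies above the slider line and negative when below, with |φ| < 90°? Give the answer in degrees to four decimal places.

set_geometry: r = 34 mm, L = 90 mm, e = 6 mm; θ ← 0°
rotate_crank_by(+63°): θ ← 0° +63° = 63°
rotate_crank_by(+20°): θ ← 63° +20° = 83°
rotate_crank_by(+76°): θ ← 83° +76° = 159°
rotate_crank_by(+37°): θ ← 159° +37° = 196°
rotate_crank_by(+15°): θ ← 196° +15° = 211°
rotate_crank_by(+50°): θ ← 211° +50° = 261°
rotate_crank_by(+15°): θ ← 261° +15° = 276°
crank pin P = (r cos θ, r sin θ) = (3.553968, -33.813744)
h = r sin θ − e = -33.813744 − 6 = -39.813744
sin φ = h / L = -39.813744 / 90 = -0.44237494
φ = arcsin(-0.44237494) = -26.255510°

-26.2555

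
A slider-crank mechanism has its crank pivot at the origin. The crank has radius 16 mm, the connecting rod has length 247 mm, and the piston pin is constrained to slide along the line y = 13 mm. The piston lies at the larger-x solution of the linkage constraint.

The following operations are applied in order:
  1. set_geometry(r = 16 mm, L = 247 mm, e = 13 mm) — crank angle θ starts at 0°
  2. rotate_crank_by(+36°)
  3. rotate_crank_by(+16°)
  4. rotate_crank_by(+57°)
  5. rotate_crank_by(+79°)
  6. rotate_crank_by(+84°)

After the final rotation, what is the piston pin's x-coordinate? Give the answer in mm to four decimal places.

245.8512

set_geometry: r = 16 mm, L = 247 mm, e = 13 mm; θ ← 0°
rotate_crank_by(+36°): θ ← 0° +36° = 36°
rotate_crank_by(+16°): θ ← 36° +16° = 52°
rotate_crank_by(+57°): θ ← 52° +57° = 109°
rotate_crank_by(+79°): θ ← 109° +79° = 188°
rotate_crank_by(+84°): θ ← 188° +84° = 272°
crank pin P = (r cos θ, r sin θ) = (0.558392, -15.990253)
h = r sin θ − e = -15.990253 − 13 = -28.990253
x = r cos θ + √(L² − h²) = 0.558392 + √(61009.0 − 840.4348) = 0.558392 + 245.292815 = 245.851207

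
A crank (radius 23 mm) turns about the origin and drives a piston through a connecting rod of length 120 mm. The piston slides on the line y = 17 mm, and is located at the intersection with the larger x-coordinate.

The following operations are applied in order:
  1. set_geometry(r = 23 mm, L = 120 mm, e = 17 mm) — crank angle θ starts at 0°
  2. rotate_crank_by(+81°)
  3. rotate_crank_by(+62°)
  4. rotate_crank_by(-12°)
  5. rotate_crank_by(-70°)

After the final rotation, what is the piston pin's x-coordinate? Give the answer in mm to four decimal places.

131.1102

set_geometry: r = 23 mm, L = 120 mm, e = 17 mm; θ ← 0°
rotate_crank_by(+81°): θ ← 0° +81° = 81°
rotate_crank_by(+62°): θ ← 81° +62° = 143°
rotate_crank_by(-12°): θ ← 143° -12° = 131°
rotate_crank_by(-70°): θ ← 131° -70° = 61°
crank pin P = (r cos θ, r sin θ) = (11.150621, 20.116253)
h = r sin θ − e = 20.116253 − 17 = 3.116253
x = r cos θ + √(L² − h²) = 11.150621 + √(14400.0 − 9.7110) = 11.150621 + 119.959531 = 131.110152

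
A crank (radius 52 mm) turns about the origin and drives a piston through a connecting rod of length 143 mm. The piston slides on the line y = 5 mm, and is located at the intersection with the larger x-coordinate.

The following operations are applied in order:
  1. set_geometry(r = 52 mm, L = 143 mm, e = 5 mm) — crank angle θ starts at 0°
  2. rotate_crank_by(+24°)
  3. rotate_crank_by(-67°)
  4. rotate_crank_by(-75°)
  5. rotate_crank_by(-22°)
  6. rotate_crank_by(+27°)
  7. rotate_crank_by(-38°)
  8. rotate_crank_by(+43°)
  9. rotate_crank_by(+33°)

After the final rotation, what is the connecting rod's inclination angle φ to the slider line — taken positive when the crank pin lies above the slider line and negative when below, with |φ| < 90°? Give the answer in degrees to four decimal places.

-22.7189

set_geometry: r = 52 mm, L = 143 mm, e = 5 mm; θ ← 0°
rotate_crank_by(+24°): θ ← 0° +24° = 24°
rotate_crank_by(-67°): θ ← 24° -67° = -43°
rotate_crank_by(-75°): θ ← -43° -75° = -118°
rotate_crank_by(-22°): θ ← -118° -22° = -140°
rotate_crank_by(+27°): θ ← -140° +27° = -113°
rotate_crank_by(-38°): θ ← -113° -38° = -151°
rotate_crank_by(+43°): θ ← -151° +43° = -108°
rotate_crank_by(+33°): θ ← -108° +33° = -75°
crank pin P = (r cos θ, r sin θ) = (13.458590, -50.228143)
h = r sin θ − e = -50.228143 − 5 = -55.228143
sin φ = h / L = -55.228143 / 143 = -0.38621079
φ = arcsin(-0.38621079) = -22.718928°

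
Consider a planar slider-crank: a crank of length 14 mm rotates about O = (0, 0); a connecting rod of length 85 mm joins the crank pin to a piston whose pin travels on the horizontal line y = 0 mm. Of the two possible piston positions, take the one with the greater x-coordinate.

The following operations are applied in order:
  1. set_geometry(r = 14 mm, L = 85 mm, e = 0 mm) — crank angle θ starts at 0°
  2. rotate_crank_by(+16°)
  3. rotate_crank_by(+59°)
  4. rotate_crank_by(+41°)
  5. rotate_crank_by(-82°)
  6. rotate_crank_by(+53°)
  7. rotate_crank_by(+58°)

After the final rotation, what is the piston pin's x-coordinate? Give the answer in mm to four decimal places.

set_geometry: r = 14 mm, L = 85 mm, e = 0 mm; θ ← 0°
rotate_crank_by(+16°): θ ← 0° +16° = 16°
rotate_crank_by(+59°): θ ← 16° +59° = 75°
rotate_crank_by(+41°): θ ← 75° +41° = 116°
rotate_crank_by(-82°): θ ← 116° -82° = 34°
rotate_crank_by(+53°): θ ← 34° +53° = 87°
rotate_crank_by(+58°): θ ← 87° +58° = 145°
crank pin P = (r cos θ, r sin θ) = (-11.468129, 8.030070)
h = r sin θ − e = 8.030070 − 0 = 8.030070
x = r cos θ + √(L² − h²) = -11.468129 + √(7225.0 − 64.4820) = -11.468129 + 84.619844 = 73.151715

73.1517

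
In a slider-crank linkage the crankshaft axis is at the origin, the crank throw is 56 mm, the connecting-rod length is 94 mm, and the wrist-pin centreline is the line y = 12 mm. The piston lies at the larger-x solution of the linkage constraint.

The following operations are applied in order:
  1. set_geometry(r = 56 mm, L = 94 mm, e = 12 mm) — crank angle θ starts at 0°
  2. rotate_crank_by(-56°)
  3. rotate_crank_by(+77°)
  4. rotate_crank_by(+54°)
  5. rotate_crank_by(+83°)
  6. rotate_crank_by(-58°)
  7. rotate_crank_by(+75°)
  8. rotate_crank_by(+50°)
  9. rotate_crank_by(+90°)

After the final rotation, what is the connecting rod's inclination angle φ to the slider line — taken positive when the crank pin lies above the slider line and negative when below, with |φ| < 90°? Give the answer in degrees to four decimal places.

set_geometry: r = 56 mm, L = 94 mm, e = 12 mm; θ ← 0°
rotate_crank_by(-56°): θ ← 0° -56° = -56°
rotate_crank_by(+77°): θ ← -56° +77° = 21°
rotate_crank_by(+54°): θ ← 21° +54° = 75°
rotate_crank_by(+83°): θ ← 75° +83° = 158°
rotate_crank_by(-58°): θ ← 158° -58° = 100°
rotate_crank_by(+75°): θ ← 100° +75° = 175°
rotate_crank_by(+50°): θ ← 175° +50° = 225°
rotate_crank_by(+90°): θ ← 225° +90° = 315°
crank pin P = (r cos θ, r sin θ) = (39.597980, -39.597980)
h = r sin θ − e = -39.597980 − 12 = -51.597980
sin φ = h / L = -51.597980 / 94 = -0.54891468
φ = arcsin(-0.54891468) = -33.292587°

-33.2926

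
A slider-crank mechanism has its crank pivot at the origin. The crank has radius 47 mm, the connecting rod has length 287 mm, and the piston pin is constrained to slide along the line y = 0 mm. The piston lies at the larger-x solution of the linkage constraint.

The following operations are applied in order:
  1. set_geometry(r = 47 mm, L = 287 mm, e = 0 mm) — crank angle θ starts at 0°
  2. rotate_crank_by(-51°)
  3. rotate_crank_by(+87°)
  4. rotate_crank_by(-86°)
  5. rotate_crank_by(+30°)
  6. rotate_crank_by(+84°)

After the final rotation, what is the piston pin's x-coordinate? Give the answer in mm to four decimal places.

set_geometry: r = 47 mm, L = 287 mm, e = 0 mm; θ ← 0°
rotate_crank_by(-51°): θ ← 0° -51° = -51°
rotate_crank_by(+87°): θ ← -51° +87° = 36°
rotate_crank_by(-86°): θ ← 36° -86° = -50°
rotate_crank_by(+30°): θ ← -50° +30° = -20°
rotate_crank_by(+84°): θ ← -20° +84° = 64°
crank pin P = (r cos θ, r sin θ) = (20.603444, 42.243320)
h = r sin θ − e = 42.243320 − 0 = 42.243320
x = r cos θ + √(L² − h²) = 20.603444 + √(82369.0 − 1784.4981) = 20.603444 + 283.874095 = 304.477539

304.4775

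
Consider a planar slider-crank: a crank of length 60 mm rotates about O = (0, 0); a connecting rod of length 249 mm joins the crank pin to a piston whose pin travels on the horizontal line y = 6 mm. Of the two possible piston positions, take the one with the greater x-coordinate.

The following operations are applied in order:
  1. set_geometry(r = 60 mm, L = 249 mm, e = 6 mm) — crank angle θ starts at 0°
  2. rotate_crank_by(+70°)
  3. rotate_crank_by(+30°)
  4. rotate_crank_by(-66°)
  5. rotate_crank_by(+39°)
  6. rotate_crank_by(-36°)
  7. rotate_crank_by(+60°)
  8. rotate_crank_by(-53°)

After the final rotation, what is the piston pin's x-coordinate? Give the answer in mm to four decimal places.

289.5909

set_geometry: r = 60 mm, L = 249 mm, e = 6 mm; θ ← 0°
rotate_crank_by(+70°): θ ← 0° +70° = 70°
rotate_crank_by(+30°): θ ← 70° +30° = 100°
rotate_crank_by(-66°): θ ← 100° -66° = 34°
rotate_crank_by(+39°): θ ← 34° +39° = 73°
rotate_crank_by(-36°): θ ← 73° -36° = 37°
rotate_crank_by(+60°): θ ← 37° +60° = 97°
rotate_crank_by(-53°): θ ← 97° -53° = 44°
crank pin P = (r cos θ, r sin θ) = (43.160388, 41.679502)
h = r sin θ − e = 41.679502 − 6 = 35.679502
x = r cos θ + √(L² − h²) = 43.160388 + √(62001.0 − 1273.0269) = 43.160388 + 246.430463 = 289.590851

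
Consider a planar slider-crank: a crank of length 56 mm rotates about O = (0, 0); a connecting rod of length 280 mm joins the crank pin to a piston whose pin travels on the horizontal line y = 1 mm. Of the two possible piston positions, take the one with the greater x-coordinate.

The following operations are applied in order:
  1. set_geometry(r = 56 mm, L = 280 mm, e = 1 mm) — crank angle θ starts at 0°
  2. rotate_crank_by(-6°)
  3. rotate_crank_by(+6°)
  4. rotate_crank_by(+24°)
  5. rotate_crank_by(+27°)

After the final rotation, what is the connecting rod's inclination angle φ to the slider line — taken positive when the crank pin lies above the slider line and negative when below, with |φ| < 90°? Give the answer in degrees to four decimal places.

8.7346

set_geometry: r = 56 mm, L = 280 mm, e = 1 mm; θ ← 0°
rotate_crank_by(-6°): θ ← 0° -6° = -6°
rotate_crank_by(+6°): θ ← -6° +6° = 0°
rotate_crank_by(+24°): θ ← 0° +24° = 24°
rotate_crank_by(+27°): θ ← 24° +27° = 51°
crank pin P = (r cos θ, r sin θ) = (35.241942, 43.520174)
h = r sin θ − e = 43.520174 − 1 = 42.520174
sin φ = h / L = 42.520174 / 280 = 0.15185776
φ = arcsin(0.15185776) = 8.734602°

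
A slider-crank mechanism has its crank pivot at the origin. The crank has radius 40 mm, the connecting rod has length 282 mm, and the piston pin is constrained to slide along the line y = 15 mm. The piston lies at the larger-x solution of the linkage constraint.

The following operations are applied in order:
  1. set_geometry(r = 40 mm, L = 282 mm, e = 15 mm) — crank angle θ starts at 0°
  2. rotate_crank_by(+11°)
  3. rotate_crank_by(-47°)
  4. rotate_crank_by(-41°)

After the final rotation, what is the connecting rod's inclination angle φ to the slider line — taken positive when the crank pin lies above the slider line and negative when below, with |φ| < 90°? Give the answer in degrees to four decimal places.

set_geometry: r = 40 mm, L = 282 mm, e = 15 mm; θ ← 0°
rotate_crank_by(+11°): θ ← 0° +11° = 11°
rotate_crank_by(-47°): θ ← 11° -47° = -36°
rotate_crank_by(-41°): θ ← -36° -41° = -77°
crank pin P = (r cos θ, r sin θ) = (8.998042, -38.974803)
h = r sin θ − e = -38.974803 − 15 = -53.974803
sin φ = h / L = -53.974803 / 282 = -0.19140001
φ = arcsin(-0.19140001) = -11.034498°

-11.0345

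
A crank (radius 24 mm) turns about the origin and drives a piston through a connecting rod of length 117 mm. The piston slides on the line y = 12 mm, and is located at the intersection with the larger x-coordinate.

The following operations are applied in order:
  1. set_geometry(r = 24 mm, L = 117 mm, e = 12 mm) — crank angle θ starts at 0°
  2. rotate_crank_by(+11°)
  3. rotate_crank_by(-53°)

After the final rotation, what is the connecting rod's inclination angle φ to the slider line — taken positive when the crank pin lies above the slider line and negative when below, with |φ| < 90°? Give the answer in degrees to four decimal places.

-13.8760

set_geometry: r = 24 mm, L = 117 mm, e = 12 mm; θ ← 0°
rotate_crank_by(+11°): θ ← 0° +11° = 11°
rotate_crank_by(-53°): θ ← 11° -53° = -42°
crank pin P = (r cos θ, r sin θ) = (17.835476, -16.059135)
h = r sin θ − e = -16.059135 − 12 = -28.059135
sin φ = h / L = -28.059135 / 117 = -0.23982166
φ = arcsin(-0.23982166) = -13.876015°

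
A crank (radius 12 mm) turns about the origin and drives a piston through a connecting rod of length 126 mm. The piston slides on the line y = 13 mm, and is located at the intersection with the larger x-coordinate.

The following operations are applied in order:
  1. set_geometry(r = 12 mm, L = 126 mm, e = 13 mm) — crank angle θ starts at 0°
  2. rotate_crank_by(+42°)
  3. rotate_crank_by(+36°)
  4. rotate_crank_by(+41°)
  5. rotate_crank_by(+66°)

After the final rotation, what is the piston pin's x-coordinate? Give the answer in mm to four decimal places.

113.2603

set_geometry: r = 12 mm, L = 126 mm, e = 13 mm; θ ← 0°
rotate_crank_by(+42°): θ ← 0° +42° = 42°
rotate_crank_by(+36°): θ ← 42° +36° = 78°
rotate_crank_by(+41°): θ ← 78° +41° = 119°
rotate_crank_by(+66°): θ ← 119° +66° = 185°
crank pin P = (r cos θ, r sin θ) = (-11.954336, -1.045869)
h = r sin θ − e = -1.045869 − 13 = -14.045869
x = r cos θ + √(L² − h²) = -11.954336 + √(15876.0 − 197.2864) = -11.954336 + 125.214670 = 113.260334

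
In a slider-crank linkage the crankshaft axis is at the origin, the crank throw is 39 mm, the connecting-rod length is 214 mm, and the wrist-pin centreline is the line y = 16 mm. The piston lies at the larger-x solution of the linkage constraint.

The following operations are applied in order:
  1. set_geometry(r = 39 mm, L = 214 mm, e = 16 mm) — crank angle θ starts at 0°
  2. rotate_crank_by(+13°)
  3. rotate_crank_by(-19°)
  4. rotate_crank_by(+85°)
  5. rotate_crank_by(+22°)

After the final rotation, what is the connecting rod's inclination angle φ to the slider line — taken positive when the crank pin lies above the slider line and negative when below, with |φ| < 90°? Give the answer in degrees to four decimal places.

5.9769

set_geometry: r = 39 mm, L = 214 mm, e = 16 mm; θ ← 0°
rotate_crank_by(+13°): θ ← 0° +13° = 13°
rotate_crank_by(-19°): θ ← 13° -19° = -6°
rotate_crank_by(+85°): θ ← -6° +85° = 79°
rotate_crank_by(+22°): θ ← 79° +22° = 101°
crank pin P = (r cos θ, r sin θ) = (-7.441551, 38.283460)
h = r sin θ − e = 38.283460 − 16 = 22.283460
sin φ = h / L = 22.283460 / 214 = 0.10412832
φ = arcsin(0.10412832) = 5.976948°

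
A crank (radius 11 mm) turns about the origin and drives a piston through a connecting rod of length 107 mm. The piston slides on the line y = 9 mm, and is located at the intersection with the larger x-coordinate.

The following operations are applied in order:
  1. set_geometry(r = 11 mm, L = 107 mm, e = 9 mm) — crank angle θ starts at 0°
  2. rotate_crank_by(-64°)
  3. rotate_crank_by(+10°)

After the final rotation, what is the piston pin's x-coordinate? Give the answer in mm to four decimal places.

set_geometry: r = 11 mm, L = 107 mm, e = 9 mm; θ ← 0°
rotate_crank_by(-64°): θ ← 0° -64° = -64°
rotate_crank_by(+10°): θ ← -64° +10° = -54°
crank pin P = (r cos θ, r sin θ) = (6.465638, -8.899187)
h = r sin θ − e = -8.899187 − 9 = -17.899187
x = r cos θ + √(L² − h²) = 6.465638 + √(11449.0 − 320.3809) = 6.465638 + 105.492270 = 111.957908

111.9579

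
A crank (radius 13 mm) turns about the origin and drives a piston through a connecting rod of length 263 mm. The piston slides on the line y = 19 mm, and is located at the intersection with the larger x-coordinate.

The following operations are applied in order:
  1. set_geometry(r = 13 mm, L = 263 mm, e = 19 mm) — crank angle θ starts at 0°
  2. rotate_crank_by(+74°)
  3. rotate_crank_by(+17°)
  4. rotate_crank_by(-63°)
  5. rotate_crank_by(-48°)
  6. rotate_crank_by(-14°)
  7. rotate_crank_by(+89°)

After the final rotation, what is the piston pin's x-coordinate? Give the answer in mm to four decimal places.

270.3239

set_geometry: r = 13 mm, L = 263 mm, e = 19 mm; θ ← 0°
rotate_crank_by(+74°): θ ← 0° +74° = 74°
rotate_crank_by(+17°): θ ← 74° +17° = 91°
rotate_crank_by(-63°): θ ← 91° -63° = 28°
rotate_crank_by(-48°): θ ← 28° -48° = -20°
rotate_crank_by(-14°): θ ← -20° -14° = -34°
rotate_crank_by(+89°): θ ← -34° +89° = 55°
crank pin P = (r cos θ, r sin θ) = (7.456494, 10.648977)
h = r sin θ − e = 10.648977 − 19 = -8.351023
x = r cos θ + √(L² − h²) = 7.456494 + √(69169.0 − 69.7396) = 7.456494 + 262.867382 = 270.323875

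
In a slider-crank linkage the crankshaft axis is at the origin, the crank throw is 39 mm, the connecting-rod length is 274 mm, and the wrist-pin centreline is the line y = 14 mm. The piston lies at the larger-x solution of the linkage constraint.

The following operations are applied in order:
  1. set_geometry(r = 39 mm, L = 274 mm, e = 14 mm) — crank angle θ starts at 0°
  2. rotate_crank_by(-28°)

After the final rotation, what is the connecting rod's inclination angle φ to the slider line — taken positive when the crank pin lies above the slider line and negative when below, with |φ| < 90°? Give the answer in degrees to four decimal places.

-6.7719

set_geometry: r = 39 mm, L = 274 mm, e = 14 mm; θ ← 0°
rotate_crank_by(-28°): θ ← 0° -28° = -28°
crank pin P = (r cos θ, r sin θ) = (34.434956, -18.309391)
h = r sin θ − e = -18.309391 − 14 = -32.309391
sin φ = h / L = -32.309391 / 274 = -0.11791749
φ = arcsin(-0.11791749) = -6.771930°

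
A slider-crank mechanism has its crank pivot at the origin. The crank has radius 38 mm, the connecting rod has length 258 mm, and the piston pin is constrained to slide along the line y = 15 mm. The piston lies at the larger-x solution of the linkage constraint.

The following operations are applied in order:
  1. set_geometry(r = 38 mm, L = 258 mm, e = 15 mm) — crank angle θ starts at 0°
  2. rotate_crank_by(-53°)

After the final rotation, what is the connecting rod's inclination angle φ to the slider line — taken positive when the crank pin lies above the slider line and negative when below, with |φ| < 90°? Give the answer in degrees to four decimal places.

set_geometry: r = 38 mm, L = 258 mm, e = 15 mm; θ ← 0°
rotate_crank_by(-53°): θ ← 0° -53° = -53°
crank pin P = (r cos θ, r sin θ) = (22.868971, -30.348149)
h = r sin θ − e = -30.348149 − 15 = -45.348149
sin φ = h / L = -45.348149 / 258 = -0.17576802
φ = arcsin(-0.17576802) = -10.123355°

-10.1234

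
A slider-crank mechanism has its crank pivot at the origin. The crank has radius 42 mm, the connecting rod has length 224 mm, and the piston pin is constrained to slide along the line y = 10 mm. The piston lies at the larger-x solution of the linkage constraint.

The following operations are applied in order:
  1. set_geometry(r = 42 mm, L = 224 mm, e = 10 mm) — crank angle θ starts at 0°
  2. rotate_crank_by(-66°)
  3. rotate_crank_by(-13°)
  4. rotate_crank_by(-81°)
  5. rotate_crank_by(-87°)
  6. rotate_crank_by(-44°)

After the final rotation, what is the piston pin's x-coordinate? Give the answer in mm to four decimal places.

237.1387

set_geometry: r = 42 mm, L = 224 mm, e = 10 mm; θ ← 0°
rotate_crank_by(-66°): θ ← 0° -66° = -66°
rotate_crank_by(-13°): θ ← -66° -13° = -79°
rotate_crank_by(-81°): θ ← -79° -81° = -160°
rotate_crank_by(-87°): θ ← -160° -87° = -247°
rotate_crank_by(-44°): θ ← -247° -44° = -291°
crank pin P = (r cos θ, r sin θ) = (15.051454, 39.210378)
h = r sin θ − e = 39.210378 − 10 = 29.210378
x = r cos θ + √(L² − h²) = 15.051454 + √(50176.0 − 853.2462) = 15.051454 + 222.087266 = 237.138720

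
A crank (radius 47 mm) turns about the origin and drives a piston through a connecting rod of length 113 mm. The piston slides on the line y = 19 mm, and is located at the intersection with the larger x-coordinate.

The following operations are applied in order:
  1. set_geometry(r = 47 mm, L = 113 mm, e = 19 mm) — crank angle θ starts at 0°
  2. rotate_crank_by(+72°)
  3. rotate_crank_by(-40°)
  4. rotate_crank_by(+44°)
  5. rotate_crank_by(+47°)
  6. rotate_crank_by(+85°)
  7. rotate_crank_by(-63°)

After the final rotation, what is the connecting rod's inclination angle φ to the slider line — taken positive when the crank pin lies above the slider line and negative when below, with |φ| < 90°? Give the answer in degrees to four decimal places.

4.0384

set_geometry: r = 47 mm, L = 113 mm, e = 19 mm; θ ← 0°
rotate_crank_by(+72°): θ ← 0° +72° = 72°
rotate_crank_by(-40°): θ ← 72° -40° = 32°
rotate_crank_by(+44°): θ ← 32° +44° = 76°
rotate_crank_by(+47°): θ ← 76° +47° = 123°
rotate_crank_by(+85°): θ ← 123° +85° = 208°
rotate_crank_by(-63°): θ ← 208° -63° = 145°
crank pin P = (r cos θ, r sin θ) = (-38.500146, 26.958093)
h = r sin θ − e = 26.958093 − 19 = 7.958093
sin φ = h / L = 7.958093 / 113 = 0.07042560
φ = arcsin(0.07042560) = 4.038432°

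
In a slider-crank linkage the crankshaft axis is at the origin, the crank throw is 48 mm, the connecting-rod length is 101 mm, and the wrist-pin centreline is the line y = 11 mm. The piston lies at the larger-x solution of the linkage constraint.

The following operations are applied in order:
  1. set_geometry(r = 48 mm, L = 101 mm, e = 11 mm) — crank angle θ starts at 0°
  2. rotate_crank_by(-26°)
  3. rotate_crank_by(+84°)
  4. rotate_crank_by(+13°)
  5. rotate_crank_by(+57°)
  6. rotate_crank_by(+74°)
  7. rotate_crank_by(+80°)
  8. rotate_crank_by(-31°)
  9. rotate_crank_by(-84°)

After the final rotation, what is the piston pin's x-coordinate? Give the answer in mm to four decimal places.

54.2300

set_geometry: r = 48 mm, L = 101 mm, e = 11 mm; θ ← 0°
rotate_crank_by(-26°): θ ← 0° -26° = -26°
rotate_crank_by(+84°): θ ← -26° +84° = 58°
rotate_crank_by(+13°): θ ← 58° +13° = 71°
rotate_crank_by(+57°): θ ← 71° +57° = 128°
rotate_crank_by(+74°): θ ← 128° +74° = 202°
rotate_crank_by(+80°): θ ← 202° +80° = 282°
rotate_crank_by(-31°): θ ← 282° -31° = 251°
rotate_crank_by(-84°): θ ← 251° -84° = 167°
crank pin P = (r cos θ, r sin θ) = (-46.769763, 10.797651)
h = r sin θ − e = 10.797651 − 11 = -0.202349
x = r cos θ + √(L² − h²) = -46.769763 + √(10201.0 − 0.0409) = -46.769763 + 100.999797 = 54.230034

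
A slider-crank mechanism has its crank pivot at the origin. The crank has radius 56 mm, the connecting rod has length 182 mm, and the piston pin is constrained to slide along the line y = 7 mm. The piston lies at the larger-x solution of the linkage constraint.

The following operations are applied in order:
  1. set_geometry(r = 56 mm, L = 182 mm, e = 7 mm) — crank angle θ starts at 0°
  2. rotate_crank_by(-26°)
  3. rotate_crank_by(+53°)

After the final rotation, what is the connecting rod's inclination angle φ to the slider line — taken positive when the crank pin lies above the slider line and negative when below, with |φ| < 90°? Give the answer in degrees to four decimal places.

set_geometry: r = 56 mm, L = 182 mm, e = 7 mm; θ ← 0°
rotate_crank_by(-26°): θ ← 0° -26° = -26°
rotate_crank_by(+53°): θ ← -26° +53° = 27°
crank pin P = (r cos θ, r sin θ) = (49.896365, 25.423468)
h = r sin θ − e = 25.423468 − 7 = 18.423468
sin φ = h / L = 18.423468 / 182 = 0.10122785
φ = arcsin(0.10122785) = 5.809880°

5.8099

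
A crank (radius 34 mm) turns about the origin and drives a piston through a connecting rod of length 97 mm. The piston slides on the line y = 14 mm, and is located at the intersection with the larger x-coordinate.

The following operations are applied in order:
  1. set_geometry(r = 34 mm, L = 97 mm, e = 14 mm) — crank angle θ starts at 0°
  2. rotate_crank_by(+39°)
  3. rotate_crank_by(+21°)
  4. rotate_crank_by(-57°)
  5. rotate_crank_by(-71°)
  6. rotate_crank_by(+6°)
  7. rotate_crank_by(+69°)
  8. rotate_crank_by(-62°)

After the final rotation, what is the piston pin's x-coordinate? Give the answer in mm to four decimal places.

107.0086

set_geometry: r = 34 mm, L = 97 mm, e = 14 mm; θ ← 0°
rotate_crank_by(+39°): θ ← 0° +39° = 39°
rotate_crank_by(+21°): θ ← 39° +21° = 60°
rotate_crank_by(-57°): θ ← 60° -57° = 3°
rotate_crank_by(-71°): θ ← 3° -71° = -68°
rotate_crank_by(+6°): θ ← -68° +6° = -62°
rotate_crank_by(+69°): θ ← -62° +69° = 7°
rotate_crank_by(-62°): θ ← 7° -62° = -55°
crank pin P = (r cos θ, r sin θ) = (19.501599, -27.851170)
h = r sin θ − e = -27.851170 − 14 = -41.851170
x = r cos θ + √(L² − h²) = 19.501599 + √(9409.0 − 1751.5204) = 19.501599 + 87.507026 = 107.008625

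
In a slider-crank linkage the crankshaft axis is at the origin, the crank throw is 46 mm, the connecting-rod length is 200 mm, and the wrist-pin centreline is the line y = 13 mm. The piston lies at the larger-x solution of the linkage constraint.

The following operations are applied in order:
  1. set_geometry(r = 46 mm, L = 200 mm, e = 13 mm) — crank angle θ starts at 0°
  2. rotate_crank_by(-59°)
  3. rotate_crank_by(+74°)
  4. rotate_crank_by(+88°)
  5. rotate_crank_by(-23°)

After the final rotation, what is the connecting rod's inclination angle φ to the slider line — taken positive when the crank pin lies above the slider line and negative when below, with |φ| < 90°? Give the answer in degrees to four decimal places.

9.2943

set_geometry: r = 46 mm, L = 200 mm, e = 13 mm; θ ← 0°
rotate_crank_by(-59°): θ ← 0° -59° = -59°
rotate_crank_by(+74°): θ ← -59° +74° = 15°
rotate_crank_by(+88°): θ ← 15° +88° = 103°
rotate_crank_by(-23°): θ ← 103° -23° = 80°
crank pin P = (r cos θ, r sin θ) = (7.987816, 45.301157)
h = r sin θ − e = 45.301157 − 13 = 32.301157
sin φ = h / L = 32.301157 / 200 = 0.16150578
φ = arcsin(0.16150578) = 9.294308°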